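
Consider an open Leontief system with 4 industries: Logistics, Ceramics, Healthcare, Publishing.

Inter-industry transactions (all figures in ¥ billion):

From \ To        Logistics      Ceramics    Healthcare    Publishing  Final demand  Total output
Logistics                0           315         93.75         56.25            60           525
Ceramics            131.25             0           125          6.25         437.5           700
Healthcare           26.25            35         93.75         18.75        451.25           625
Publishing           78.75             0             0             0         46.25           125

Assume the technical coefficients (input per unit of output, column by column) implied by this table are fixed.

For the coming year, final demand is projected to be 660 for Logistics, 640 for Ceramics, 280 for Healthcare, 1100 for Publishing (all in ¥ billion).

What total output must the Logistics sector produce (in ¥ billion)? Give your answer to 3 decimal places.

x_1 = 2025.696

Technical coefficients a_ij = z_ij / X_j:
  a_11 = 0/525 = 0.00, a_21 = 131.25/525 = 0.25, a_31 = 26.25/525 = 0.05, a_41 = 78.75/525 = 0.15
  a_12 = 315/700 = 0.45, a_22 = 0/700 = 0.00, a_32 = 35/700 = 0.05, a_42 = 0/700 = 0.00
  a_13 = 93.75/625 = 0.15, a_23 = 125/625 = 0.20, a_33 = 93.75/625 = 0.15, a_43 = 0/625 = 0.00
  a_14 = 56.25/125 = 0.45, a_24 = 6.25/125 = 0.05, a_34 = 18.75/125 = 0.15, a_44 = 0/125 = 0.00
I − A =
  [   1.00    -0.45    -0.15    -0.45]
  [  -0.25     1.00    -0.20    -0.05]
  [  -0.05    -0.05     0.85    -0.15]
  [  -0.15     0.00     0.00     1.00]
Compute the cofactors C_ij = (−1)^(i+j)·(3×3 minor ij) of I−A; the adjugate is their transpose:
adj(I−A) = Cᵀ =
  [ 0.840000   0.390000   0.240000   0.433500]
  [ 0.233375   0.781750   0.225125   0.177875]
  [ 0.085375   0.079250   0.816625   0.164875]
  [ 0.126000   0.058500   0.036000   0.730500]
det(I−A) = Σ_j (I−A)_1j·C_1j = (1.00)(0.840000) + (-0.45)(0.233375) + (-0.15)(0.085375) + (-0.45)(0.126000) = 0.665475
(I − A)⁻¹ = adj(I−A) / det(I−A) ≈
  [   1.2623     0.5860     0.3606     0.6514]
  [   0.3507     1.1747     0.3383     0.2673]
  [   0.1283     0.1191     1.2271     0.2478]
  [   0.1893     0.0879     0.0541     1.0977]
x = (I − A)⁻¹ d = adj(I−A)·d / det(I−A), with det(I−A) = 0.665475:
  x_1 = (0.840000·660 + 0.390000·640 + 0.240000·280 + 0.433500·1100) / 0.665475 = 1348.05 / 0.665475 ≈ 2025.696
  x_2 = (0.233375·660 + 0.781750·640 + 0.225125·280 + 0.177875·1100) / 0.665475 = 913.045 / 0.665475 ≈ 1372.020
  x_3 = (0.085375·660 + 0.079250·640 + 0.816625·280 + 0.164875·1100) / 0.665475 = 517.085 / 0.665475 ≈ 777.016
  x_4 = (0.126000·660 + 0.058500·640 + 0.036000·280 + 0.730500·1100) / 0.665475 = 934.23 / 0.665475 ≈ 1403.854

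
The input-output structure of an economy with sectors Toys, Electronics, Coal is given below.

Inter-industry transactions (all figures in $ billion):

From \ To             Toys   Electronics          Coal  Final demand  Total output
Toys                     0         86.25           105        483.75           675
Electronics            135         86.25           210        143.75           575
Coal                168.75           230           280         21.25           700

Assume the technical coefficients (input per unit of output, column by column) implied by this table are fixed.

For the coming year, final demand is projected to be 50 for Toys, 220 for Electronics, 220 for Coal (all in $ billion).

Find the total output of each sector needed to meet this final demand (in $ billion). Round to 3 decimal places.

x_1 = 285.444, x_2 = 650.414, x_3 = 919.211

Technical coefficients a_ij = z_ij / X_j:
  a_11 = 0/675 = 0.00, a_21 = 135/675 = 0.20, a_31 = 168.75/675 = 0.25
  a_12 = 86.25/575 = 0.15, a_22 = 86.25/575 = 0.15, a_32 = 230/575 = 0.40
  a_13 = 105/700 = 0.15, a_23 = 210/700 = 0.30, a_33 = 280/700 = 0.40
I − A =
  [   1.00    -0.15    -0.15]
  [  -0.20     0.85    -0.30]
  [  -0.25    -0.40     0.60]
Cofactors of I−A, C_ij = (−1)^(i+j)·(minor ij) (rows/columns in the sector order above):
  C_11 = (0.85)(0.60) − (-0.30)(-0.40) = 0.3900
  C_12 = −[(-0.20)(0.60) − (-0.30)(-0.25)] = 0.1950
  C_13 = (-0.20)(-0.40) − (0.85)(-0.25) = 0.2925
  C_21 = −[(-0.15)(0.60) − (-0.15)(-0.40)] = 0.1500
  C_22 = (1.00)(0.60) − (-0.15)(-0.25) = 0.5625
  C_23 = −[(1.00)(-0.40) − (-0.15)(-0.25)] = 0.4375
  C_31 = (-0.15)(-0.30) − (-0.15)(0.85) = 0.1725
  C_32 = −[(1.00)(-0.30) − (-0.15)(-0.20)] = 0.3300
  C_33 = (1.00)(0.85) − (-0.15)(-0.20) = 0.8200
det(I−A) = Σ_j (I−A)_1j·C_1j = (1.00)(0.3900) + (-0.15)(0.1950) + (-0.15)(0.2925) = 0.316875
adj(I−A) = Cᵀ =
  [ 0.3900   0.1500   0.1725]
  [ 0.1950   0.5625   0.3300]
  [ 0.2925   0.4375   0.8200]
(I − A)⁻¹ = adj(I−A) / det(I−A) ≈
  [   1.2308     0.4734     0.5444]
  [   0.6154     1.7751     1.0414]
  [   0.9231     1.3807     2.5878]
x = (I − A)⁻¹ d = adj(I−A)·d / det(I−A), with det(I−A) = 0.316875:
  x_1 = (0.3900·50 + 0.1500·220 + 0.1725·220) / 0.316875 = 90.45 / 0.316875 ≈ 285.444
  x_2 = (0.1950·50 + 0.5625·220 + 0.3300·220) / 0.316875 = 206.10 / 0.316875 ≈ 650.414
  x_3 = (0.2925·50 + 0.4375·220 + 0.8200·220) / 0.316875 = 291.275 / 0.316875 ≈ 919.211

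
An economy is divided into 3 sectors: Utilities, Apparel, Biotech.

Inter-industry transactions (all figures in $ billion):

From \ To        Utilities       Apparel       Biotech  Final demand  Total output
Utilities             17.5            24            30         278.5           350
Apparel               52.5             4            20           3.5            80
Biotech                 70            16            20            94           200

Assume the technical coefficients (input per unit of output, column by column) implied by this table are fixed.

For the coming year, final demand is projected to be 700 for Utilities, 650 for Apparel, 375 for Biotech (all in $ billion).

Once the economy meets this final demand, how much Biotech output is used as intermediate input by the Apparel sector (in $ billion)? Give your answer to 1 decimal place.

Technical coefficients a_ij = z_ij / X_j:
  a_11 = 17.5/350 = 0.05, a_21 = 52.5/350 = 0.15, a_31 = 70/350 = 0.20
  a_12 = 24/80 = 0.30, a_22 = 4/80 = 0.05, a_32 = 16/80 = 0.20
  a_13 = 30/200 = 0.15, a_23 = 20/200 = 0.10, a_33 = 20/200 = 0.10
I − A =
  [   0.95    -0.30    -0.15]
  [  -0.15     0.95    -0.10]
  [  -0.20    -0.20     0.90]
Cofactors of I−A, C_ij = (−1)^(i+j)·(minor ij) (rows/columns in the sector order above):
  C_11 = (0.95)(0.90) − (-0.10)(-0.20) = 0.8350
  C_12 = −[(-0.15)(0.90) − (-0.10)(-0.20)] = 0.1550
  C_13 = (-0.15)(-0.20) − (0.95)(-0.20) = 0.2200
  C_21 = −[(-0.30)(0.90) − (-0.15)(-0.20)] = 0.3000
  C_22 = (0.95)(0.90) − (-0.15)(-0.20) = 0.8250
  C_23 = −[(0.95)(-0.20) − (-0.30)(-0.20)] = 0.2500
  C_31 = (-0.30)(-0.10) − (-0.15)(0.95) = 0.1725
  C_32 = −[(0.95)(-0.10) − (-0.15)(-0.15)] = 0.1175
  C_33 = (0.95)(0.95) − (-0.30)(-0.15) = 0.8575
det(I−A) = Σ_j (I−A)_1j·C_1j = (0.95)(0.8350) + (-0.30)(0.1550) + (-0.15)(0.2200) = 0.71375
adj(I−A) = Cᵀ =
  [ 0.8350   0.3000   0.1725]
  [ 0.1550   0.8250   0.1175]
  [ 0.2200   0.2500   0.8575]
(I − A)⁻¹ = adj(I−A) / det(I−A) ≈
  [   1.1699     0.4203     0.2417]
  [   0.2172     1.1559     0.1646]
  [   0.3082     0.3503     1.2014]
First solve x = (I − A)⁻¹ d = adj(I−A)·d / det(I−A); in particular x_2 = (0.1550·700 + 0.8250·650 + 0.1175·375) / 0.71375 = 688.8125 / 0.71375 ≈ 965.061.
Intermediate flow from 3 to 2: z_32 = a_32 · x_2 = 0.20 × 688.8125 / 0.71375 = 137.7625 / 0.71375 ≈ 193.0.

z_32 = 193.0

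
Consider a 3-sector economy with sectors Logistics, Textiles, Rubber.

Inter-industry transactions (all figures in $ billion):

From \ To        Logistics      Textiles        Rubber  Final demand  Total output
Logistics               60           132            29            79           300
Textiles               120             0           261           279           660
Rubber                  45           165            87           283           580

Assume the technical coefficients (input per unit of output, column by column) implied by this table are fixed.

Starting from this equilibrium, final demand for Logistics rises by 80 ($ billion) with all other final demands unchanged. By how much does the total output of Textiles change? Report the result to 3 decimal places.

Technical coefficients a_ij = z_ij / X_j:
  a_LL = 60/300 = 0.20, a_TL = 120/300 = 0.40, a_RL = 45/300 = 0.15
  a_LT = 132/660 = 0.20, a_TT = 0/660 = 0.00, a_RT = 165/660 = 0.25
  a_LR = 29/580 = 0.05, a_TR = 261/580 = 0.45, a_RR = 87/580 = 0.15
I − A =
  [   0.80    -0.20    -0.05]
  [  -0.40     1.00    -0.45]
  [  -0.15    -0.25     0.85]
Cofactors of I−A, C_ij = (−1)^(i+j)·(minor ij) (rows/columns in the sector order above):
  C_11 = (1.00)(0.85) − (-0.45)(-0.25) = 0.7375
  C_12 = −[(-0.40)(0.85) − (-0.45)(-0.15)] = 0.4075
  C_13 = (-0.40)(-0.25) − (1.00)(-0.15) = 0.2500
  C_21 = −[(-0.20)(0.85) − (-0.05)(-0.25)] = 0.1825
  C_22 = (0.80)(0.85) − (-0.05)(-0.15) = 0.6725
  C_23 = −[(0.80)(-0.25) − (-0.20)(-0.15)] = 0.2300
  C_31 = (-0.20)(-0.45) − (-0.05)(1.00) = 0.1400
  C_32 = −[(0.80)(-0.45) − (-0.05)(-0.40)] = 0.3800
  C_33 = (0.80)(1.00) − (-0.20)(-0.40) = 0.7200
det(I−A) = Σ_j (I−A)_1j·C_1j = (0.80)(0.7375) + (-0.20)(0.4075) + (-0.05)(0.2500) = 0.4960
adj(I−A) = Cᵀ =
  [ 0.7375   0.1825   0.1400]
  [ 0.4075   0.6725   0.3800]
  [ 0.2500   0.2300   0.7200]
(I − A)⁻¹ = adj(I−A) / det(I−A) ≈
  [   1.4869     0.3679     0.2823]
  [   0.8216     1.3558     0.7661]
  [   0.5040     0.4637     1.4516]
Δx = (I − A)⁻¹ Δd with Δd having +80 in the Logistics component and 0 elsewhere.
So Δx_T = L_TL · (+80), where L_TL = adj(I−A)_TL / det(I−A) = 0.4075 / 0.4960.
Δx_T = 0.4075 × (+80) / 0.4960 = 32.60 / 0.4960 ≈ 65.726.

Δx_T = 65.726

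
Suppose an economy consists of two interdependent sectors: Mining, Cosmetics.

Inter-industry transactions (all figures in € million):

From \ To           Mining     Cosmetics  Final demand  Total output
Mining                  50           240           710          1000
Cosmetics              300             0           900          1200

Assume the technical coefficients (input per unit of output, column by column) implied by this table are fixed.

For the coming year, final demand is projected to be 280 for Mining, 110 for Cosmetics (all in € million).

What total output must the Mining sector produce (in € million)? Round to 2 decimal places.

x_M = 339.33

Technical coefficients a_ij = z_ij / X_j:
  a_MM = 50/1000 = 0.05, a_CM = 300/1000 = 0.30
  a_MC = 240/1200 = 0.20, a_CC = 0/1200 = 0.00
I − A =
  [   0.95    -0.20]
  [  -0.30     1.00]
det(I−A) = (0.95)(1.00) − (-0.20)(-0.30) = 0.8900
adj(I−A) = [[1.00, 0.20], [0.30, 0.95]]
(I − A)⁻¹ = adj(I−A) / det(I−A) ≈
  [   1.1236     0.2247]
  [   0.3371     1.0674]
x = (I − A)⁻¹ d = adj(I−A)·d / det(I−A), with det(I−A) = 0.8900:
  x_M = (1.00·280 + 0.20·110) / 0.8900 = 302.00 / 0.8900 ≈ 339.33
  x_C = (0.30·280 + 0.95·110) / 0.8900 = 188.50 / 0.8900 ≈ 211.80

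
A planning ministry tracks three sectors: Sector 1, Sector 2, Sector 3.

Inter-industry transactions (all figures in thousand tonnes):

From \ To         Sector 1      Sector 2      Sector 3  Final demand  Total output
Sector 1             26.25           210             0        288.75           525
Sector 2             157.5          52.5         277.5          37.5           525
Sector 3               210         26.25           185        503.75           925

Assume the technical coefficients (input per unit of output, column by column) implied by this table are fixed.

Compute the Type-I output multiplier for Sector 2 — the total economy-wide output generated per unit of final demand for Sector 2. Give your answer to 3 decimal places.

m_2 = 2.449

Technical coefficients a_ij = z_ij / X_j:
  a_11 = 26.25/525 = 0.05, a_21 = 157.5/525 = 0.30, a_31 = 210/525 = 0.40
  a_12 = 210/525 = 0.40, a_22 = 52.5/525 = 0.10, a_32 = 26.25/525 = 0.05
  a_13 = 0/925 = 0.00, a_23 = 277.5/925 = 0.30, a_33 = 185/925 = 0.20
I − A =
  [   0.95    -0.40     0.00]
  [  -0.30     0.90    -0.30]
  [  -0.40    -0.05     0.80]
Cofactors of I−A, C_ij = (−1)^(i+j)·(minor ij) (rows/columns in the sector order above):
  C_11 = (0.90)(0.80) − (-0.30)(-0.05) = 0.7050
  C_12 = −[(-0.30)(0.80) − (-0.30)(-0.40)] = 0.3600
  C_13 = (-0.30)(-0.05) − (0.90)(-0.40) = 0.3750
  C_21 = −[(-0.40)(0.80) − (0.00)(-0.05)] = 0.3200
  C_22 = (0.95)(0.80) − (0.00)(-0.40) = 0.7600
  C_23 = −[(0.95)(-0.05) − (-0.40)(-0.40)] = 0.2075
  C_31 = (-0.40)(-0.30) − (0.00)(0.90) = 0.1200
  C_32 = −[(0.95)(-0.30) − (0.00)(-0.30)] = 0.2850
  C_33 = (0.95)(0.90) − (-0.40)(-0.30) = 0.7350
det(I−A) = Σ_j (I−A)_1j·C_1j = (0.95)(0.7050) + (-0.40)(0.3600) + (0.00)(0.3750) = 0.52575
adj(I−A) = Cᵀ =
  [ 0.7050   0.3200   0.1200]
  [ 0.3600   0.7600   0.2850]
  [ 0.3750   0.2075   0.7350]
(I − A)⁻¹ = adj(I−A) / det(I−A) ≈
  [   1.3409     0.6087     0.2282]
  [   0.6847     1.4456     0.5421]
  [   0.7133     0.3947     1.3980]
The output multiplier for sector j is the column-j sum of the Leontief inverse (I − A)⁻¹ = adj(I−A) / det(I−A).
Column 2 of adj(I−A): (0.3200, 0.7600, 0.2075); det(I−A) = 0.52575.
m_2 = (0.3200 + 0.7600 + 0.2075) / 0.52575 = 1.2875 / 0.52575 ≈ 2.449.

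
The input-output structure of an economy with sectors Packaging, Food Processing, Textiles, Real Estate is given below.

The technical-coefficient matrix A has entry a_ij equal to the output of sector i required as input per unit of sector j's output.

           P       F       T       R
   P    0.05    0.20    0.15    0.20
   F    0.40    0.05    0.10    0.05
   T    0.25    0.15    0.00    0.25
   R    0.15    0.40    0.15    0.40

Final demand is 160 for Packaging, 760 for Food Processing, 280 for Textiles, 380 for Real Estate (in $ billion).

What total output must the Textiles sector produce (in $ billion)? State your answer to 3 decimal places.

x_T = 1409.166

I − A =
  [   0.95    -0.20    -0.15    -0.20]
  [  -0.40     0.95    -0.10    -0.05]
  [  -0.25    -0.15     1.00    -0.25]
  [  -0.15    -0.40    -0.15     0.60]
Compute the cofactors C_ij = (−1)^(i+j)·(3×3 minor ij) of I−A; the adjugate is their transpose:
adj(I−A) = Cᵀ =
  [ 0.494250   0.225500   0.132500   0.238750]
  [ 0.253125   0.468750   0.110250   0.169375]
  [ 0.250250   0.233500   0.412500   0.274750]
  [ 0.354875   0.427250   0.209750   0.758625]
det(I−A) = Σ_j (I−A)_1j·C_1j = (0.95)(0.494250) + (-0.20)(0.253125) + (-0.15)(0.250250) + (-0.20)(0.354875) = 0.3104
(I − A)⁻¹ = adj(I−A) / det(I−A) ≈
  [   1.5923     0.7265     0.4269     0.7692]
  [   0.8155     1.5101     0.3552     0.5457]
  [   0.8062     0.7523     1.3289     0.8851]
  [   1.1433     1.3764     0.6757     2.4440]
x = (I − A)⁻¹ d = adj(I−A)·d / det(I−A), with det(I−A) = 0.3104:
  x_P = (0.494250·160 + 0.225500·760 + 0.132500·280 + 0.238750·380) / 0.3104 = 378.285 / 0.3104 ≈ 1218.702
  x_F = (0.253125·160 + 0.468750·760 + 0.110250·280 + 0.169375·380) / 0.3104 = 491.9825 / 0.3104 ≈ 1584.995
  x_T = (0.250250·160 + 0.233500·760 + 0.412500·280 + 0.274750·380) / 0.3104 = 437.405 / 0.3104 ≈ 1409.166
  x_R = (0.354875·160 + 0.427250·760 + 0.209750·280 + 0.758625·380) / 0.3104 = 728.4975 / 0.3104 ≈ 2346.964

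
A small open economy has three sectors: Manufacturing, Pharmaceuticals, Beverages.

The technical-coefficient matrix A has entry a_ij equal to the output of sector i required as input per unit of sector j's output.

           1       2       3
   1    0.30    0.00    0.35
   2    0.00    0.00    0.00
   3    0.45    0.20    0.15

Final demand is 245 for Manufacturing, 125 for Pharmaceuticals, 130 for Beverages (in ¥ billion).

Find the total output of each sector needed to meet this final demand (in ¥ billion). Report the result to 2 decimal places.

I − A =
  [   0.70     0.00    -0.35]
  [   0.00     1.00     0.00]
  [  -0.45    -0.20     0.85]
Cofactors of I−A, C_ij = (−1)^(i+j)·(minor ij) (rows/columns in the sector order above):
  C_11 = (1.00)(0.85) − (0.00)(-0.20) = 0.8500
  C_12 = −[(0.00)(0.85) − (0.00)(-0.45)] = 0.0000
  C_13 = (0.00)(-0.20) − (1.00)(-0.45) = 0.4500
  C_21 = −[(0.00)(0.85) − (-0.35)(-0.20)] = 0.0700
  C_22 = (0.70)(0.85) − (-0.35)(-0.45) = 0.4375
  C_23 = −[(0.70)(-0.20) − (0.00)(-0.45)] = 0.1400
  C_31 = (0.00)(0.00) − (-0.35)(1.00) = 0.3500
  C_32 = −[(0.70)(0.00) − (-0.35)(0.00)] = 0.0000
  C_33 = (0.70)(1.00) − (0.00)(0.00) = 0.7000
det(I−A) = Σ_j (I−A)_1j·C_1j = (0.70)(0.8500) + (0.00)(0.0000) + (-0.35)(0.4500) = 0.4375
adj(I−A) = Cᵀ =
  [ 0.8500   0.0700   0.3500]
  [ 0.0000   0.4375   0.0000]
  [ 0.4500   0.1400   0.7000]
(I − A)⁻¹ = adj(I−A) / det(I−A) ≈
  [   1.9429     0.1600     0.8000]
  [   0.0000     1.0000     0.0000]
  [   1.0286     0.3200     1.6000]
x = (I − A)⁻¹ d = adj(I−A)·d / det(I−A), with det(I−A) = 0.4375:
  x_1 = (0.8500·245 + 0.0700·125 + 0.3500·130) / 0.4375 = 262.50 / 0.4375 = 600.00
  x_2 = (0.0000·245 + 0.4375·125 + 0.0000·130) / 0.4375 = 54.6875 / 0.4375 = 125.00
  x_3 = (0.4500·245 + 0.1400·125 + 0.7000·130) / 0.4375 = 218.75 / 0.4375 = 500.00

x_1 = 600.00, x_2 = 125.00, x_3 = 500.00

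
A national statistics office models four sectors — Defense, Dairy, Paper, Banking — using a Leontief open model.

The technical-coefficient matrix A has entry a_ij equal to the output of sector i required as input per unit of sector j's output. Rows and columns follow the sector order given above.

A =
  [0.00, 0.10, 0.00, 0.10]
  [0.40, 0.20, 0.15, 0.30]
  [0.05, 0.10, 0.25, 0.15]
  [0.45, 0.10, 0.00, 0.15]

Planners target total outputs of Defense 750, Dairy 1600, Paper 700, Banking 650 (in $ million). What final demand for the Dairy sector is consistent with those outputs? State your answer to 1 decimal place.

d_2 = 680.0

I − A =
  [   1.00    -0.10     0.00    -0.10]
  [  -0.40     0.80    -0.15    -0.30]
  [  -0.05    -0.10     0.75    -0.15]
  [  -0.45    -0.10     0.00     0.85]
d = (I − A) x:
  d_1 = (+1.00)·750 + (-0.10)·1600 + (+0.00)·700 + (-0.10)·650 = 525.0
  d_2 = (-0.40)·750 + (+0.80)·1600 + (-0.15)·700 + (-0.30)·650 = 680.0
  d_3 = (-0.05)·750 + (-0.10)·1600 + (+0.75)·700 + (-0.15)·650 = 230.0
  d_4 = (-0.45)·750 + (-0.10)·1600 + (+0.00)·700 + (+0.85)·650 = 55.0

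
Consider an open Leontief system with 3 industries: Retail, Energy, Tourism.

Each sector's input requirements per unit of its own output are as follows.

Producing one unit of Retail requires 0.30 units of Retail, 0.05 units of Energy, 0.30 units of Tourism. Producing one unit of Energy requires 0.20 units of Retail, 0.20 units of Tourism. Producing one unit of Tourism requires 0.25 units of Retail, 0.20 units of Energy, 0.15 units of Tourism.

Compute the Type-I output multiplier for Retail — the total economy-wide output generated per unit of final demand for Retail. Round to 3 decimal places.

I − A =
  [   0.70    -0.20    -0.25]
  [  -0.05     1.00    -0.20]
  [  -0.30    -0.20     0.85]
Cofactors of I−A, C_ij = (−1)^(i+j)·(minor ij) (rows/columns in the sector order above):
  C_11 = (1.00)(0.85) − (-0.20)(-0.20) = 0.8100
  C_12 = −[(-0.05)(0.85) − (-0.20)(-0.30)] = 0.1025
  C_13 = (-0.05)(-0.20) − (1.00)(-0.30) = 0.3100
  C_21 = −[(-0.20)(0.85) − (-0.25)(-0.20)] = 0.2200
  C_22 = (0.70)(0.85) − (-0.25)(-0.30) = 0.5200
  C_23 = −[(0.70)(-0.20) − (-0.20)(-0.30)] = 0.2000
  C_31 = (-0.20)(-0.20) − (-0.25)(1.00) = 0.2900
  C_32 = −[(0.70)(-0.20) − (-0.25)(-0.05)] = 0.1525
  C_33 = (0.70)(1.00) − (-0.20)(-0.05) = 0.6900
det(I−A) = Σ_j (I−A)_1j·C_1j = (0.70)(0.8100) + (-0.20)(0.1025) + (-0.25)(0.3100) = 0.4690
adj(I−A) = Cᵀ =
  [ 0.8100   0.2200   0.2900]
  [ 0.1025   0.5200   0.1525]
  [ 0.3100   0.2000   0.6900]
(I − A)⁻¹ = adj(I−A) / det(I−A) ≈
  [   1.7271     0.4691     0.6183]
  [   0.2186     1.1087     0.3252]
  [   0.6610     0.4264     1.4712]
The output multiplier for sector j is the column-j sum of the Leontief inverse (I − A)⁻¹ = adj(I−A) / det(I−A).
Column 1 of adj(I−A): (0.8100, 0.1025, 0.3100); det(I−A) = 0.4690.
m_1 = (0.8100 + 0.1025 + 0.3100) / 0.4690 = 1.2225 / 0.4690 ≈ 2.607.

m_1 = 2.607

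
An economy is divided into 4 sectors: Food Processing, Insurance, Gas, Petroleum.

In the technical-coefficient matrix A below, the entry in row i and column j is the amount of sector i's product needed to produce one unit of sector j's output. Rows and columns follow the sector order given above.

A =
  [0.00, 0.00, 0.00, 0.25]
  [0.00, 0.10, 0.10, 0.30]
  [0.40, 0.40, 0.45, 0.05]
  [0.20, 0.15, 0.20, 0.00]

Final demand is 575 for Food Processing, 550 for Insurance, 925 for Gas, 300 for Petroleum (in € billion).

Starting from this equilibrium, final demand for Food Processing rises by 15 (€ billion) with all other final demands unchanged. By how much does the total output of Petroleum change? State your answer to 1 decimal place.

I − A =
  [   1.00     0.00     0.00    -0.25]
  [   0.00     0.90    -0.10    -0.30]
  [  -0.40    -0.40     0.55    -0.05]
  [  -0.20    -0.15    -0.20     1.00]
Compute the cofactors C_ij = (−1)^(i+j)·(3×3 minor ij) of I−A; the adjugate is their transpose:
adj(I−A) = Cᵀ =
  [ 0.396500   0.040625   0.048750   0.113750]
  [ 0.098000   0.492500   0.155000   0.180000]
  [ 0.375000   0.402500   0.810000   0.255000]
  [ 0.169000   0.162500   0.195000   0.455000]
det(I−A) = Σ_j (I−A)_1j·C_1j = (1.00)(0.396500) + (0.00)(0.098000) + (0.00)(0.375000) + (-0.25)(0.169000) = 0.35425
(I − A)⁻¹ = adj(I−A) / det(I−A) ≈
  [   1.1193     0.1147     0.1376     0.3211]
  [   0.2766     1.3903     0.4375     0.5081]
  [   1.0586     1.1362     2.2865     0.7198]
  [   0.4771     0.4587     0.5505     1.2844]
Δx = (I − A)⁻¹ Δd with Δd having +15 in the Food Processing component and 0 elsewhere.
So Δx_P = L_PF · (+15), where L_PF = adj(I−A)_PF / det(I−A) = 0.169000 / 0.35425.
Δx_P = 0.169000 × (+15) / 0.35425 = 2.535 / 0.35425 ≈ 7.2.

Δx_P = 7.2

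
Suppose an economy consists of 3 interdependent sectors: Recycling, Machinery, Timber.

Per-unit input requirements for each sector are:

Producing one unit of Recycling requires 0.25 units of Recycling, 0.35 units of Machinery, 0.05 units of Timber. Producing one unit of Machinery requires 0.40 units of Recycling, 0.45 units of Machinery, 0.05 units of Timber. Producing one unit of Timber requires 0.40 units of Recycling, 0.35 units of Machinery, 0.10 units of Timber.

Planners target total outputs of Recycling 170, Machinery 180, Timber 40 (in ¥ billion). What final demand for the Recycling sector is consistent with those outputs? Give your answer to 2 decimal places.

I − A =
  [   0.75    -0.40    -0.40]
  [  -0.35     0.55    -0.35]
  [  -0.05    -0.05     0.90]
d = (I − A) x:
  d_1 = (+0.75)·170 + (-0.40)·180 + (-0.40)·40 = 39.50
  d_2 = (-0.35)·170 + (+0.55)·180 + (-0.35)·40 = 25.50
  d_3 = (-0.05)·170 + (-0.05)·180 + (+0.90)·40 = 18.50

d_1 = 39.50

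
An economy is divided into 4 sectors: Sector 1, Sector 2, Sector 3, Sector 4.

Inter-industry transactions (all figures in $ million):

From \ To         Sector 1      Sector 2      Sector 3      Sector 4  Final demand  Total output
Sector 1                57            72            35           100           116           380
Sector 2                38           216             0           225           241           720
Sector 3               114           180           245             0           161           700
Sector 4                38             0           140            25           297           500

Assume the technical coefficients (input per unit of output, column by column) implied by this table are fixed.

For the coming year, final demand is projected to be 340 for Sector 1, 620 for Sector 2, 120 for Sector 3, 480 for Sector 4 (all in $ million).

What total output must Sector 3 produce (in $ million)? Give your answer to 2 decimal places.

x_3 = 1171.78

Technical coefficients a_ij = z_ij / X_j:
  a_11 = 57/380 = 0.15, a_21 = 38/380 = 0.10, a_31 = 114/380 = 0.30, a_41 = 38/380 = 0.10
  a_12 = 72/720 = 0.10, a_22 = 216/720 = 0.30, a_32 = 180/720 = 0.25, a_42 = 0/720 = 0.00
  a_13 = 35/700 = 0.05, a_23 = 0/700 = 0.00, a_33 = 245/700 = 0.35, a_43 = 140/700 = 0.20
  a_14 = 100/500 = 0.20, a_24 = 225/500 = 0.45, a_34 = 0/500 = 0.00, a_44 = 25/500 = 0.05
I − A =
  [   0.85    -0.10    -0.05    -0.20]
  [  -0.10     0.70     0.00    -0.45]
  [  -0.30    -0.25     0.65     0.00]
  [  -0.10     0.00    -0.20     0.95]
Compute the cofactors C_ij = (−1)^(i+j)·(3×3 minor ij) of I−A; the adjugate is their transpose:
adj(I−A) = Cᵀ =
  [ 0.409750   0.083625   0.070250   0.125875]
  [ 0.118000   0.485625   0.087500   0.254875]
  [ 0.234500   0.225375   0.537250   0.156125]
  [ 0.092500   0.056250   0.120500   0.368500]
det(I−A) = Σ_j (I−A)_1j·C_1j = (0.85)(0.409750) + (-0.10)(0.118000) + (-0.05)(0.234500) + (-0.20)(0.092500) = 0.3062625
(I − A)⁻¹ = adj(I−A) / det(I−A) ≈
  [   1.3379     0.2731     0.2294     0.4110]
  [   0.3853     1.5856     0.2857     0.8322]
  [   0.7657     0.7359     1.7542     0.5098]
  [   0.3020     0.1837     0.3935     1.2032]
x = (I − A)⁻¹ d = adj(I−A)·d / det(I−A), with det(I−A) = 0.3062625:
  x_1 = (0.409750·340 + 0.083625·620 + 0.070250·120 + 0.125875·480) / 0.3062625 = 260.0125 / 0.3062625 ≈ 848.99
  x_2 = (0.118000·340 + 0.485625·620 + 0.087500·120 + 0.254875·480) / 0.3062625 = 474.0475 / 0.3062625 ≈ 1547.85
  x_3 = (0.234500·340 + 0.225375·620 + 0.537250·120 + 0.156125·480) / 0.3062625 = 358.8725 / 0.3062625 ≈ 1171.78
  x_4 = (0.092500·340 + 0.056250·620 + 0.120500·120 + 0.368500·480) / 0.3062625 = 257.665 / 0.3062625 ≈ 841.32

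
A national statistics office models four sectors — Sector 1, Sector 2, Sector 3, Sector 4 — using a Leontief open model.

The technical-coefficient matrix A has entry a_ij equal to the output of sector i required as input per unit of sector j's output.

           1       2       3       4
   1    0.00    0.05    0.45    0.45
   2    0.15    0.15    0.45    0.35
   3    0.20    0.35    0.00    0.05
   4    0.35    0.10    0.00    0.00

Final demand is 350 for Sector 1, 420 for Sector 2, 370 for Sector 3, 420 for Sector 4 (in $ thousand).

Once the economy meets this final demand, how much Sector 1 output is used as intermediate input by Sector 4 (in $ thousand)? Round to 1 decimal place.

I − A =
  [   1.00    -0.05    -0.45    -0.45]
  [  -0.15     0.85    -0.45    -0.35]
  [  -0.20    -0.35     1.00    -0.05]
  [  -0.35    -0.10     0.00     1.00]
Compute the cofactors C_ij = (−1)^(i+j)·(3×3 minor ij) of I−A; the adjugate is their transpose:
adj(I−A) = Cᵀ =
  [ 0.655250   0.254750   0.409500   0.404500]
  [ 0.370375   0.744625   0.501750   0.452375]
  [ 0.274000   0.319750   0.660750   0.268250]
  [ 0.266375   0.163625   0.193500   0.580375]
det(I−A) = Σ_j (I−A)_1j·C_1j = (1.00)(0.655250) + (-0.05)(0.370375) + (-0.45)(0.274000) + (-0.45)(0.266375) = 0.3935625
(I − A)⁻¹ = adj(I−A) / det(I−A) ≈
  [   1.6649     0.6473     1.0405     1.0278]
  [   0.9411     1.8920     1.2749     1.1494]
  [   0.6962     0.8125     1.6789     0.6816]
  [   0.6768     0.4158     0.4917     1.4747]
First solve x = (I − A)⁻¹ d = adj(I−A)·d / det(I−A); in particular x_4 = (0.266375·350 + 0.163625·420 + 0.193500·370 + 0.580375·420) / 0.3935625 = 477.30625 / 0.3935625 ≈ 1212.784.
Intermediate flow from 1 to 4: z_14 = a_14 · x_4 = 0.45 × 477.30625 / 0.3935625 = 214.7878125 / 0.3935625 ≈ 545.8.

z_14 = 545.8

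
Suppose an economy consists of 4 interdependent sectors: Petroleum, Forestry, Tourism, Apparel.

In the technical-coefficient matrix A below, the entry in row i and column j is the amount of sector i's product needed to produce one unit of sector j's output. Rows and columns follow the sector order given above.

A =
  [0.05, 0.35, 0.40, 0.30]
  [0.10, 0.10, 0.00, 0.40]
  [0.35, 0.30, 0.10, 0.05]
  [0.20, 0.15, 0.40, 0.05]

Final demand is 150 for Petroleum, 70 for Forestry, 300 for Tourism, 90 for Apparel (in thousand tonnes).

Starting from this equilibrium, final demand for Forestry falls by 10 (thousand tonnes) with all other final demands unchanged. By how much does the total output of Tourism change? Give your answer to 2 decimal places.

Δx_T = -12.65

I − A =
  [   0.95    -0.35    -0.40    -0.30]
  [  -0.10     0.90     0.00    -0.40]
  [  -0.35    -0.30     0.90    -0.05]
  [  -0.20    -0.15    -0.40     0.95]
Compute the cofactors C_ij = (−1)^(i+j)·(3×3 minor ij) of I−A; the adjugate is their transpose:
adj(I−A) = Cᵀ =
  [ 0.64950   0.48575   0.48200   0.43500]
  [ 0.21150   0.56025   0.23400   0.31500]
  [ 0.34050   0.39550   0.63550   0.30750]
  [ 0.31350   0.35725   0.40600   0.60000]
det(I−A) = Σ_j (I−A)_1j·C_1j = (0.95)(0.64950) + (-0.35)(0.21150) + (-0.40)(0.34050) + (-0.30)(0.31350) = 0.31275
(I − A)⁻¹ = adj(I−A) / det(I−A) ≈
  [   2.0767     1.5532     1.5412     1.3909]
  [   0.6763     1.7914     0.7482     1.0072]
  [   1.0887     1.2646     2.0320     0.9832]
  [   1.0024     1.1423     1.2982     1.9185]
Δx = (I − A)⁻¹ Δd with Δd having -10 in the Forestry component and 0 elsewhere.
So Δx_T = L_TF · (-10), where L_TF = adj(I−A)_TF / det(I−A) = 0.39550 / 0.31275.
Δx_T = 0.39550 × (-10) / 0.31275 = -3.955 / 0.31275 ≈ -12.65.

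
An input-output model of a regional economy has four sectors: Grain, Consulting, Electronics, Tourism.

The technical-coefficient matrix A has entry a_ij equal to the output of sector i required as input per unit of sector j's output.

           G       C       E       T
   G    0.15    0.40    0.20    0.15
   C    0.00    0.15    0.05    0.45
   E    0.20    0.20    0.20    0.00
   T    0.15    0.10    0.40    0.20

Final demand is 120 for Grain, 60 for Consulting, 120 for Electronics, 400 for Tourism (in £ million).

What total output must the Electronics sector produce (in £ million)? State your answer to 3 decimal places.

I − A =
  [   0.85    -0.40    -0.20    -0.15]
  [   0.00     0.85    -0.05    -0.45]
  [  -0.20    -0.20     0.80     0.00]
  [  -0.15    -0.10    -0.40     0.80]
Compute the cofactors C_ij = (−1)^(i+j)·(3×3 minor ij) of I−A; the adjugate is their transpose:
adj(I−A) = Cᵀ =
  [ 0.464000   0.312000   0.266750   0.262500]
  [ 0.098000   0.482000   0.199375   0.289500]
  [ 0.140500   0.198500   0.493625   0.138000]
  [ 0.169500   0.218000   0.321750   0.531500]
det(I−A) = Σ_j (I−A)_1j·C_1j = (0.85)(0.464000) + (-0.40)(0.098000) + (-0.20)(0.140500) + (-0.15)(0.169500) = 0.301675
(I − A)⁻¹ = adj(I−A) / det(I−A) ≈
  [   1.5381     1.0342     0.8842     0.8701]
  [   0.3249     1.5977     0.6609     0.9596]
  [   0.4657     0.6580     1.6363     0.4574]
  [   0.5619     0.7226     1.0665     1.7618]
x = (I − A)⁻¹ d = adj(I−A)·d / det(I−A), with det(I−A) = 0.301675:
  x_G = (0.464000·120 + 0.312000·60 + 0.266750·120 + 0.262500·400) / 0.301675 = 211.41 / 0.301675 ≈ 700.787
  x_C = (0.098000·120 + 0.482000·60 + 0.199375·120 + 0.289500·400) / 0.301675 = 180.405 / 0.301675 ≈ 598.011
  x_E = (0.140500·120 + 0.198500·60 + 0.493625·120 + 0.138000·400) / 0.301675 = 143.205 / 0.301675 ≈ 474.700
  x_T = (0.169500·120 + 0.218000·60 + 0.321750·120 + 0.531500·400) / 0.301675 = 284.63 / 0.301675 ≈ 943.499

x_E = 474.700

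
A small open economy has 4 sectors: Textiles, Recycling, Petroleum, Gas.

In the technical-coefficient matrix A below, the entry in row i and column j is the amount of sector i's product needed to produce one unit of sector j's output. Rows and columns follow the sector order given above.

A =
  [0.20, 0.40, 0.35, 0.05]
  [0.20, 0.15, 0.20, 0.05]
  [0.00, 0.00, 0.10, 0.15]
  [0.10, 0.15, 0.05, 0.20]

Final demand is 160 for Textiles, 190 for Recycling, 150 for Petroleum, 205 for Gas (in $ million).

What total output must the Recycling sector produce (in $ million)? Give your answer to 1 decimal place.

I − A =
  [   0.80    -0.40    -0.35    -0.05]
  [  -0.20     0.85    -0.20    -0.05]
  [   0.00     0.00     0.90    -0.15]
  [  -0.10    -0.15    -0.05     0.80]
Compute the cofactors C_ij = (−1)^(i+j)·(3×3 minor ij) of I−A; the adjugate is their transpose:
adj(I−A) = Cᵀ =
  [ 0.594375   0.299625   0.304000   0.112875]
  [ 0.150000   0.560250   0.187250   0.079500]
  [ 0.017250   0.024000   0.466250   0.090000]
  [ 0.103500   0.144000   0.102250   0.540000]
det(I−A) = Σ_j (I−A)_1j·C_1j = (0.80)(0.594375) + (-0.40)(0.150000) + (-0.35)(0.017250) + (-0.05)(0.103500) = 0.4042875
(I − A)⁻¹ = adj(I−A) / det(I−A) ≈
  [   1.4702     0.7411     0.7519     0.2792]
  [   0.3710     1.3858     0.4632     0.1966]
  [   0.0427     0.0594     1.1533     0.2226]
  [   0.2560     0.3562     0.2529     1.3357]
x = (I − A)⁻¹ d = adj(I−A)·d / det(I−A), with det(I−A) = 0.4042875:
  x_1 = (0.594375·160 + 0.299625·190 + 0.304000·150 + 0.112875·205) / 0.4042875 = 220.768125 / 0.4042875 ≈ 546.1
  x_2 = (0.150000·160 + 0.560250·190 + 0.187250·150 + 0.079500·205) / 0.4042875 = 174.8325 / 0.4042875 ≈ 432.4
  x_3 = (0.017250·160 + 0.024000·190 + 0.466250·150 + 0.090000·205) / 0.4042875 = 95.7075 / 0.4042875 ≈ 236.7
  x_4 = (0.103500·160 + 0.144000·190 + 0.102250·150 + 0.540000·205) / 0.4042875 = 169.9575 / 0.4042875 ≈ 420.4

x_2 = 432.4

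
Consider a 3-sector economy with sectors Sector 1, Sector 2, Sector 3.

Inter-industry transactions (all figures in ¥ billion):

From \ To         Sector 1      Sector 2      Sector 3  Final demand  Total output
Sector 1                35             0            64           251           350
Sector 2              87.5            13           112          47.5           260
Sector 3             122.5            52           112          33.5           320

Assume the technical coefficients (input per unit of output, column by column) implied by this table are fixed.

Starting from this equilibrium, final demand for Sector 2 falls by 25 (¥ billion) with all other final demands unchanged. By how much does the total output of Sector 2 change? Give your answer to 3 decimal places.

Δx_2 = -30.931

Technical coefficients a_ij = z_ij / X_j:
  a_11 = 35/350 = 0.10, a_21 = 87.5/350 = 0.25, a_31 = 122.5/350 = 0.35
  a_12 = 0/260 = 0.00, a_22 = 13/260 = 0.05, a_32 = 52/260 = 0.20
  a_13 = 64/320 = 0.20, a_23 = 112/320 = 0.35, a_33 = 112/320 = 0.35
I − A =
  [   0.90     0.00    -0.20]
  [  -0.25     0.95    -0.35]
  [  -0.35    -0.20     0.65]
Cofactors of I−A, C_ij = (−1)^(i+j)·(minor ij) (rows/columns in the sector order above):
  C_11 = (0.95)(0.65) − (-0.35)(-0.20) = 0.5475
  C_12 = −[(-0.25)(0.65) − (-0.35)(-0.35)] = 0.2850
  C_13 = (-0.25)(-0.20) − (0.95)(-0.35) = 0.3825
  C_21 = −[(0.00)(0.65) − (-0.20)(-0.20)] = 0.0400
  C_22 = (0.90)(0.65) − (-0.20)(-0.35) = 0.5150
  C_23 = −[(0.90)(-0.20) − (0.00)(-0.35)] = 0.1800
  C_31 = (0.00)(-0.35) − (-0.20)(0.95) = 0.1900
  C_32 = −[(0.90)(-0.35) − (-0.20)(-0.25)] = 0.3650
  C_33 = (0.90)(0.95) − (0.00)(-0.25) = 0.8550
det(I−A) = Σ_j (I−A)_1j·C_1j = (0.90)(0.5475) + (0.00)(0.2850) + (-0.20)(0.3825) = 0.41625
adj(I−A) = Cᵀ =
  [ 0.5475   0.0400   0.1900]
  [ 0.2850   0.5150   0.3650]
  [ 0.3825   0.1800   0.8550]
(I − A)⁻¹ = adj(I−A) / det(I−A) ≈
  [   1.3153     0.0961     0.4565]
  [   0.6847     1.2372     0.8769]
  [   0.9189     0.4324     2.0541]
Δx = (I − A)⁻¹ Δd with Δd having -25 in the Sector 2 component and 0 elsewhere.
So Δx_2 = L_22 · (-25), where L_22 = adj(I−A)_22 / det(I−A) = 0.5150 / 0.41625.
Δx_2 = 0.5150 × (-25) / 0.41625 = -12.875 / 0.41625 ≈ -30.931.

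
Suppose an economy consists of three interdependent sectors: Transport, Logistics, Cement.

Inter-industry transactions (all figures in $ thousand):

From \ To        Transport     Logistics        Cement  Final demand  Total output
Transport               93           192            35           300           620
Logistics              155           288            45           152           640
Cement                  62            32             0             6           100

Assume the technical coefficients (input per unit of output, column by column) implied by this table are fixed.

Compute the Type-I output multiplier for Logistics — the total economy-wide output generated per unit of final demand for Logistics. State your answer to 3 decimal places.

Technical coefficients a_ij = z_ij / X_j:
  a_TT = 93/620 = 0.15, a_LT = 155/620 = 0.25, a_CT = 62/620 = 0.10
  a_TL = 192/640 = 0.30, a_LL = 288/640 = 0.45, a_CL = 32/640 = 0.05
  a_TC = 35/100 = 0.35, a_LC = 45/100 = 0.45, a_CC = 0/100 = 0.00
I − A =
  [   0.85    -0.30    -0.35]
  [  -0.25     0.55    -0.45]
  [  -0.10    -0.05     1.00]
Cofactors of I−A, C_ij = (−1)^(i+j)·(minor ij) (rows/columns in the sector order above):
  C_11 = (0.55)(1.00) − (-0.45)(-0.05) = 0.5275
  C_12 = −[(-0.25)(1.00) − (-0.45)(-0.10)] = 0.2950
  C_13 = (-0.25)(-0.05) − (0.55)(-0.10) = 0.0675
  C_21 = −[(-0.30)(1.00) − (-0.35)(-0.05)] = 0.3175
  C_22 = (0.85)(1.00) − (-0.35)(-0.10) = 0.8150
  C_23 = −[(0.85)(-0.05) − (-0.30)(-0.10)] = 0.0725
  C_31 = (-0.30)(-0.45) − (-0.35)(0.55) = 0.3275
  C_32 = −[(0.85)(-0.45) − (-0.35)(-0.25)] = 0.4700
  C_33 = (0.85)(0.55) − (-0.30)(-0.25) = 0.3925
det(I−A) = Σ_j (I−A)_1j·C_1j = (0.85)(0.5275) + (-0.30)(0.2950) + (-0.35)(0.0675) = 0.33625
adj(I−A) = Cᵀ =
  [ 0.5275   0.3175   0.3275]
  [ 0.2950   0.8150   0.4700]
  [ 0.0675   0.0725   0.3925]
(I − A)⁻¹ = adj(I−A) / det(I−A) ≈
  [   1.5688     0.9442     0.9740]
  [   0.8773     2.4238     1.3978]
  [   0.2007     0.2156     1.1673]
The output multiplier for sector j is the column-j sum of the Leontief inverse (I − A)⁻¹ = adj(I−A) / det(I−A).
Column L of adj(I−A): (0.3175, 0.8150, 0.0725); det(I−A) = 0.33625.
m_L = (0.3175 + 0.8150 + 0.0725) / 0.33625 = 1.205 / 0.33625 ≈ 3.584.

m_L = 3.584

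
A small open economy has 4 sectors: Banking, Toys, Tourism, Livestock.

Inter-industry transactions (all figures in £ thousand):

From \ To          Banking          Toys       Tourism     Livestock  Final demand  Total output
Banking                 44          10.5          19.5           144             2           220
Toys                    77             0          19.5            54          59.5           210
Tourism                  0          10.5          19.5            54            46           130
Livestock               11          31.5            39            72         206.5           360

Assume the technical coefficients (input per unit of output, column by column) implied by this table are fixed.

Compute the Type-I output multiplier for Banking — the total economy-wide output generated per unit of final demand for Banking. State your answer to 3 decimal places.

Technical coefficients a_ij = z_ij / X_j:
  a_11 = 44/220 = 0.20, a_21 = 77/220 = 0.35, a_31 = 0/220 = 0.00, a_41 = 11/220 = 0.05
  a_12 = 10.5/210 = 0.05, a_22 = 0/210 = 0.00, a_32 = 10.5/210 = 0.05, a_42 = 31.5/210 = 0.15
  a_13 = 19.5/130 = 0.15, a_23 = 19.5/130 = 0.15, a_33 = 19.5/130 = 0.15, a_43 = 39/130 = 0.30
  a_14 = 144/360 = 0.40, a_24 = 54/360 = 0.15, a_34 = 54/360 = 0.15, a_44 = 72/360 = 0.20
I − A =
  [   0.80    -0.05    -0.15    -0.40]
  [  -0.35     1.00    -0.15    -0.15]
  [   0.00    -0.05     0.85    -0.15]
  [  -0.05    -0.15    -0.30     0.80]
Compute the cofactors C_ij = (−1)^(i+j)·(3×3 minor ij) of I−A; the adjugate is their transpose:
adj(I−A) = Cᵀ =
  [ 0.604250   0.098125   0.253875   0.368125]
  [ 0.229750   0.489875   0.214125   0.246875]
  [ 0.029750   0.049375   0.566625   0.130375]
  [ 0.092000   0.116500   0.268500   0.656500]
det(I−A) = Σ_j (I−A)_1j·C_1j = (0.80)(0.604250) + (-0.05)(0.229750) + (-0.15)(0.029750) + (-0.40)(0.092000) = 0.43065
(I − A)⁻¹ = adj(I−A) / det(I−A) ≈
  [   1.4031     0.2279     0.5895     0.8548]
  [   0.5335     1.1375     0.4972     0.5733]
  [   0.0691     0.1147     1.3157     0.3027]
  [   0.2136     0.2705     0.6235     1.5244]
The output multiplier for sector j is the column-j sum of the Leontief inverse (I − A)⁻¹ = adj(I−A) / det(I−A).
Column 1 of adj(I−A): (0.604250, 0.229750, 0.029750, 0.092000); det(I−A) = 0.43065.
m_1 = (0.604250 + 0.229750 + 0.029750 + 0.092000) / 0.43065 = 0.95575 / 0.43065 ≈ 2.219.

m_1 = 2.219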